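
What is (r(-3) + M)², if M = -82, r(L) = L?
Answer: 7225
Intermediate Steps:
(r(-3) + M)² = (-3 - 82)² = (-85)² = 7225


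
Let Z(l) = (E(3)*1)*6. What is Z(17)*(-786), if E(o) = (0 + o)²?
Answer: -42444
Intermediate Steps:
E(o) = o²
Z(l) = 54 (Z(l) = (3²*1)*6 = (9*1)*6 = 9*6 = 54)
Z(17)*(-786) = 54*(-786) = -42444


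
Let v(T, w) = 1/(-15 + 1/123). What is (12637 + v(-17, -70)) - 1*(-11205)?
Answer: 43964525/1844 ≈ 23842.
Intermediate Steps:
v(T, w) = -123/1844 (v(T, w) = 1/(-15 + 1/123) = 1/(-1844/123) = -123/1844)
(12637 + v(-17, -70)) - 1*(-11205) = (12637 - 123/1844) - 1*(-11205) = 23302505/1844 + 11205 = 43964525/1844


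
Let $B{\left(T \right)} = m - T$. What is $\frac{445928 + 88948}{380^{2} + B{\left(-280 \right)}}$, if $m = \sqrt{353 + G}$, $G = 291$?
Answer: $\frac{19346464920}{5233075439} - \frac{267438 \sqrt{161}}{5233075439} \approx 3.6963$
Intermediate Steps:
$m = 2 \sqrt{161}$ ($m = \sqrt{353 + 291} = \sqrt{644} = 2 \sqrt{161} \approx 25.377$)
$B{\left(T \right)} = - T + 2 \sqrt{161}$ ($B{\left(T \right)} = 2 \sqrt{161} - T = - T + 2 \sqrt{161}$)
$\frac{445928 + 88948}{380^{2} + B{\left(-280 \right)}} = \frac{445928 + 88948}{380^{2} + \left(\left(-1\right) \left(-280\right) + 2 \sqrt{161}\right)} = \frac{534876}{144400 + \left(280 + 2 \sqrt{161}\right)} = \frac{534876}{144680 + 2 \sqrt{161}}$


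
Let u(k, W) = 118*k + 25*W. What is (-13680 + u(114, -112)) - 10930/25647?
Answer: -77670046/25647 ≈ -3028.4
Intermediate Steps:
u(k, W) = 25*W + 118*k
(-13680 + u(114, -112)) - 10930/25647 = (-13680 + (25*(-112) + 118*114)) - 10930/25647 = (-13680 + (-2800 + 13452)) - 10930*1/25647 = (-13680 + 10652) - 10930/25647 = -3028 - 10930/25647 = -77670046/25647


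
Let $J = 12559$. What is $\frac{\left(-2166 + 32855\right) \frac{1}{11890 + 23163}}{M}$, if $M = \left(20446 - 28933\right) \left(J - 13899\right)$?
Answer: $\frac{30689}{398643046740} \approx 7.6984 \cdot 10^{-8}$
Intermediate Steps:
$M = 11372580$ ($M = \left(20446 - 28933\right) \left(12559 - 13899\right) = \left(-8487\right) \left(-1340\right) = 11372580$)
$\frac{\left(-2166 + 32855\right) \frac{1}{11890 + 23163}}{M} = \frac{\left(-2166 + 32855\right) \frac{1}{11890 + 23163}}{11372580} = \frac{30689}{35053} \cdot \frac{1}{11372580} = \frac{30689}{398643046740}$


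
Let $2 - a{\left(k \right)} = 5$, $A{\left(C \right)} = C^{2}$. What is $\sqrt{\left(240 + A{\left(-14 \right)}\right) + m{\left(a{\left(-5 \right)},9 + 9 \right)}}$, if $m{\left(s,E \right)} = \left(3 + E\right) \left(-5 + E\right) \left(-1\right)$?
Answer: $\sqrt{163} \approx 12.767$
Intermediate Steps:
$a{\left(k \right)} = -3$ ($a{\left(k \right)} = 2 - 5 = -3$)
$m{\left(s,E \right)} = - \left(-5 + E\right) \left(3 + E\right)$ ($m{\left(s,E \right)} = \left(-5 + E\right) \left(3 + E\right) \left(-1\right) = - \left(-5 + E\right) \left(3 + E\right)$)
$\sqrt{\left(240 + A{\left(-14 \right)}\right) + m{\left(a{\left(-5 \right)},9 + 9 \right)}} = \sqrt{\left(240 + \left(-14\right)^{2}\right) + \left(15 - \left(9 + 9\right)^{2} + 2 \left(9 + 9\right)\right)} = \sqrt{\left(240 + 196\right) + \left(15 - 18^{2} + 2 \cdot 18\right)} = \sqrt{436 + \left(15 - 324 + 36\right)} = \sqrt{436 - 273} = \sqrt{163}$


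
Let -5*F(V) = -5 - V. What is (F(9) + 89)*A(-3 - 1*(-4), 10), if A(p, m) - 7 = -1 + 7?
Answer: 5967/5 ≈ 1193.4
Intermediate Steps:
A(p, m) = 13 (A(p, m) = 7 + (-1 + 7) = 7 + 6 = 13)
F(V) = 1 + V/5 (F(V) = -(-5 - V)/5 = 1 + V/5)
(F(9) + 89)*A(-3 - 1*(-4), 10) = ((1 + (⅕)*9) + 89)*13 = ((1 + 9/5) + 89)*13 = (14/5 + 89)*13 = (459/5)*13 = 5967/5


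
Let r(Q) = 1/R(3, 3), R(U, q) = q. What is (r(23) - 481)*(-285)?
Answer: 136990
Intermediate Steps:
r(Q) = ⅓ (r(Q) = 1/3 = ⅓)
(r(23) - 481)*(-285) = (⅓ - 481)*(-285) = -1442/3*(-285) = 136990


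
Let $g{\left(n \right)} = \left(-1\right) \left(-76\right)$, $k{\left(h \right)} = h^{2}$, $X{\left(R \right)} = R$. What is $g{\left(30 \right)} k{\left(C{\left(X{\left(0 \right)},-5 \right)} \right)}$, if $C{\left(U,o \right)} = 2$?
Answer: $304$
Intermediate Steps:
$g{\left(n \right)} = 76$
$g{\left(30 \right)} k{\left(C{\left(X{\left(0 \right)},-5 \right)} \right)} = 76 \cdot 2^{2} = 76 \cdot 4 = 304$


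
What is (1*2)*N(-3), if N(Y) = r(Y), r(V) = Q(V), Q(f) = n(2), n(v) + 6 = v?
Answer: -8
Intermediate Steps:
n(v) = -6 + v
Q(f) = -4 (Q(f) = -6 + 2 = -4)
r(V) = -4
N(Y) = -4
(1*2)*N(-3) = (1*2)*(-4) = 2*(-4) = -8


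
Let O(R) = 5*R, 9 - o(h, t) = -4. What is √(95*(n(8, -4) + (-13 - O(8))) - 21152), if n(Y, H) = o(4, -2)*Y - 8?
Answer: I*√17067 ≈ 130.64*I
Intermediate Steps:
o(h, t) = 13 (o(h, t) = 9 - 1*(-4) = 9 + 4 = 13)
n(Y, H) = -8 + 13*Y (n(Y, H) = 13*Y - 8 = -8 + 13*Y)
√(95*(n(8, -4) + (-13 - O(8))) - 21152) = √(95*((-8 + 13*8) + (-13 - 5*8)) - 21152) = √(95*((-8 + 104) + (-13 - 1*40)) - 21152) = √(95*(96 + (-13 - 40)) - 21152) = √(95*(96 - 53) - 21152) = √(95*43 - 21152) = √(4085 - 21152) = √(-17067) = I*√17067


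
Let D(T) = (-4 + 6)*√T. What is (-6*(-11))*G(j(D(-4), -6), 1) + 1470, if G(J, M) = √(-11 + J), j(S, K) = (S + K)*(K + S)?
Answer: 1470 + 66*√(9 - 48*I) ≈ 1824.9 - 294.56*I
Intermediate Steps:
D(T) = 2*√T
j(S, K) = (K + S)² (j(S, K) = (K + S)*(K + S) = (K + S)²)
(-6*(-11))*G(j(D(-4), -6), 1) + 1470 = (-6*(-11))*√(-11 + (-6 + 2*√(-4))²) + 1470 = 66*√(-11 + (-6 + 2*(2*I))²) + 1470 = 66*√(-11 + (-6 + 4*I)²) + 1470 = 1470 + 66*√(-11 + (-6 + 4*I)²)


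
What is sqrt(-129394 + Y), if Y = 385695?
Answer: sqrt(256301) ≈ 506.26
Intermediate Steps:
sqrt(-129394 + Y) = sqrt(-129394 + 385695) = sqrt(256301)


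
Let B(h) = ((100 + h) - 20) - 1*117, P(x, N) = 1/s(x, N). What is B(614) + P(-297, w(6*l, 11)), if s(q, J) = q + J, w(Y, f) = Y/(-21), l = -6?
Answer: 1192652/2067 ≈ 577.00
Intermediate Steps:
w(Y, f) = -Y/21 (w(Y, f) = Y*(-1/21) = -Y/21)
s(q, J) = J + q
P(x, N) = 1/(N + x)
B(h) = -37 + h (B(h) = (80 + h) - 117 = -37 + h)
B(614) + P(-297, w(6*l, 11)) = (-37 + 614) + 1/(-2*(-6)/7 - 297) = 577 + 1/(-1/21*(-36) - 297) = 577 + 1/(12/7 - 297) = 577 + 1/(-2067/7) = 577 - 7/2067 = 1192652/2067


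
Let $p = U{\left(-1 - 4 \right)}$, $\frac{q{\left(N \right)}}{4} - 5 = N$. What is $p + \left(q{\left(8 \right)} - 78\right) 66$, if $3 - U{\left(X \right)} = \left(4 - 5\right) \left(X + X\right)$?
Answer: $-1723$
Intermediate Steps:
$q{\left(N \right)} = 20 + 4 N$
$U{\left(X \right)} = 3 + 2 X$ ($U{\left(X \right)} = 3 - \left(4 - 5\right) \left(X + X\right) = 3 - - 2 X = 3 + 2 X$)
$p = -7$ ($p = 3 + 2 \left(-1 - 4\right) = 3 + 2 \left(-5\right) = 3 - 10 = -7$)
$p + \left(q{\left(8 \right)} - 78\right) 66 = -7 + \left(\left(20 + 4 \cdot 8\right) - 78\right) 66 = -7 + \left(\left(20 + 32\right) - 78\right) 66 = -7 + \left(52 - 78\right) 66 = -7 - 1716 = -1723$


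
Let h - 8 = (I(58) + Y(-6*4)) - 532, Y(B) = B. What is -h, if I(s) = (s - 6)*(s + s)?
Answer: -5484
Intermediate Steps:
I(s) = 2*s*(-6 + s) (I(s) = (-6 + s)*(2*s) = 2*s*(-6 + s))
h = 5484 (h = 8 + ((2*58*(-6 + 58) - 6*4) - 532) = 8 + ((2*58*52 - 24) - 532) = 8 + ((6032 - 24) - 532) = 8 + (6008 - 532) = 8 + 5476 = 5484)
-h = -1*5484 = -5484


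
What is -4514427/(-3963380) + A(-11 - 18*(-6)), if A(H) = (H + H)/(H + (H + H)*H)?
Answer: 35529601/30914364 ≈ 1.1493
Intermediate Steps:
A(H) = 2*H/(H + 2*H²) (A(H) = (2*H)/(H + (2*H)*H) = (2*H)/(H + 2*H²) = 2*H/(H + 2*H²))
-4514427/(-3963380) + A(-11 - 18*(-6)) = -4514427/(-3963380) + 2/(1 + 2*(-11 - 18*(-6))) = -4514427*(-1/3963380) + 2/(1 + 2*(-11 + 108)) = 4514427/3963380 + 2/(1 + 2*97) = 4514427/3963380 + 2/(1 + 194) = 4514427/3963380 + 2/195 = 35529601/30914364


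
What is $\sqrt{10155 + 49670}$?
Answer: $5 \sqrt{2393} \approx 244.59$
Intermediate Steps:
$\sqrt{10155 + 49670} = \sqrt{59825} = 5 \sqrt{2393}$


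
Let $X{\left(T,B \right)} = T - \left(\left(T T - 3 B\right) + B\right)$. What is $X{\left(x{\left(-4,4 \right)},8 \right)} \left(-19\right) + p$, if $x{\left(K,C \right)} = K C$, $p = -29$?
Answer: $4835$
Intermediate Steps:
$x{\left(K,C \right)} = C K$
$X{\left(T,B \right)} = T - T^{2} + 2 B$ ($X{\left(T,B \right)} = T - \left(\left(T^{2} - 3 B\right) + B\right) = T - \left(T^{2} - 2 B\right) = T + \left(- T^{2} + 2 B\right) = T - T^{2} + 2 B$)
$X{\left(x{\left(-4,4 \right)},8 \right)} \left(-19\right) + p = \left(4 \left(-4\right) - \left(4 \left(-4\right)\right)^{2} + 2 \cdot 8\right) \left(-19\right) - 29 = \left(-16 - \left(-16\right)^{2} + 16\right) \left(-19\right) - 29 = \left(-16 - 256 + 16\right) \left(-19\right) - 29 = \left(-256\right) \left(-19\right) - 29 = 4864 - 29 = 4835$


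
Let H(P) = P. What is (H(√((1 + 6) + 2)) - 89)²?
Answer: 7396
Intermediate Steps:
(H(√((1 + 6) + 2)) - 89)² = (√((1 + 6) + 2) - 89)² = (√(7 + 2) - 89)² = (√9 - 89)² = (3 - 89)² = (-86)² = 7396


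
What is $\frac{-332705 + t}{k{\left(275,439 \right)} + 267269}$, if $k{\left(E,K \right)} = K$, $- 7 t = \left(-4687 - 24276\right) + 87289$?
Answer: $- \frac{2387261}{1873956} \approx -1.2739$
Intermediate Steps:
$t = - \frac{58326}{7}$ ($t = - \frac{\left(-4687 - 24276\right) + 87289}{7} = - \frac{-28963 + 87289}{7} = \left(- \frac{1}{7}\right) 58326 = - \frac{58326}{7} \approx -8332.3$)
$\frac{-332705 + t}{k{\left(275,439 \right)} + 267269} = \frac{-332705 - \frac{58326}{7}}{439 + 267269} = - \frac{2387261}{7 \cdot 267708} = \left(- \frac{2387261}{7}\right) \frac{1}{267708} = - \frac{2387261}{1873956}$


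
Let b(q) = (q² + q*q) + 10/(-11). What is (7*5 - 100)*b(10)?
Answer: -142350/11 ≈ -12941.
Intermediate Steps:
b(q) = -10/11 + 2*q² (b(q) = (q² + q²) + 10*(-1/11) = 2*q² - 10/11 = -10/11 + 2*q²)
(7*5 - 100)*b(10) = (7*5 - 100)*(-10/11 + 2*10²) = (35 - 100)*(-10/11 + 2*100) = -65*(-10/11 + 200) = -65*2190/11 = -142350/11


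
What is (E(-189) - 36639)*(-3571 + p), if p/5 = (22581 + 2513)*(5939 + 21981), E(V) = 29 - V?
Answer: -127587090871009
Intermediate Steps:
p = 3503122400 (p = 5*((22581 + 2513)*(5939 + 21981)) = 5*(25094*27920) = 5*700624480 = 3503122400)
(E(-189) - 36639)*(-3571 + p) = ((29 - 1*(-189)) - 36639)*(-3571 + 3503122400) = ((29 + 189) - 36639)*3503118829 = (218 - 36639)*3503118829 = -36421*3503118829 = -127587090871009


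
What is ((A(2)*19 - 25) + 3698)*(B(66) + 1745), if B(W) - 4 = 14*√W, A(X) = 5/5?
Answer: 6457308 + 51688*√66 ≈ 6.8772e+6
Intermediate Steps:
A(X) = 1 (A(X) = 5*(⅕) = 1)
B(W) = 4 + 14*√W
((A(2)*19 - 25) + 3698)*(B(66) + 1745) = ((1*19 - 25) + 3698)*((4 + 14*√66) + 1745) = ((19 - 25) + 3698)*(1749 + 14*√66) = (-6 + 3698)*(1749 + 14*√66) = 3692*(1749 + 14*√66) = 6457308 + 51688*√66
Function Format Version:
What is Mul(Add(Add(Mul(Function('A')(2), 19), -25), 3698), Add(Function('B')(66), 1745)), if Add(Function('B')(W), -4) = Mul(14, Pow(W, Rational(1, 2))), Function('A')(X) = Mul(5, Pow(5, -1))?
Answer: Add(6457308, Mul(51688, Pow(66, Rational(1, 2)))) ≈ 6.8772e+6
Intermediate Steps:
Function('A')(X) = 1 (Function('A')(X) = Mul(5, Rational(1, 5)) = 1)
Function('B')(W) = Add(4, Mul(14, Pow(W, Rational(1, 2))))
Mul(Add(Add(Mul(Function('A')(2), 19), -25), 3698), Add(Function('B')(66), 1745)) = Mul(Add(Add(Mul(1, 19), -25), 3698), Add(Add(4, Mul(14, Pow(66, Rational(1, 2)))), 1745)) = Mul(Add(Add(19, -25), 3698), Add(1749, Mul(14, Pow(66, Rational(1, 2))))) = Mul(Add(-6, 3698), Add(1749, Mul(14, Pow(66, Rational(1, 2))))) = Mul(3692, Add(1749, Mul(14, Pow(66, Rational(1, 2))))) = Add(6457308, Mul(51688, Pow(66, Rational(1, 2))))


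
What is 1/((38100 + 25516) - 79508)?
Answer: -1/15892 ≈ -6.2925e-5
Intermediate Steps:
1/((38100 + 25516) - 79508) = 1/(63616 - 79508) = 1/(-15892) = -1/15892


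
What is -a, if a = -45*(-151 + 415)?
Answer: 11880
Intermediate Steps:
a = -11880 (a = -45*264 = -11880)
-a = -1*(-11880) = 11880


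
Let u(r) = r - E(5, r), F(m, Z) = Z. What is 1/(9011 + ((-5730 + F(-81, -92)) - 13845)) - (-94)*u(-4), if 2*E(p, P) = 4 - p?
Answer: -3505825/10656 ≈ -329.00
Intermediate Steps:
E(p, P) = 2 - p/2 (E(p, P) = (4 - p)/2 = 2 - p/2)
u(r) = ½ + r (u(r) = r - (2 - ½*5) = r - (2 - 5/2) = r - 1*(-½) = r + ½ = ½ + r)
1/(9011 + ((-5730 + F(-81, -92)) - 13845)) - (-94)*u(-4) = 1/(9011 + ((-5730 - 92) - 13845)) - (-94)*(½ - 4) = 1/(9011 + (-5822 - 13845)) - (-94)*(-7)/2 = 1/(9011 - 19667) - 1*329 = 1/(-10656) - 329 = -1/10656 - 329 = -3505825/10656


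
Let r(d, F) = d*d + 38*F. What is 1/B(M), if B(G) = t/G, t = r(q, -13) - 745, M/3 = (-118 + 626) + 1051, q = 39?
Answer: 1559/94 ≈ 16.585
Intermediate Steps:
M = 4677 (M = 3*((-118 + 626) + 1051) = 3*(508 + 1051) = 3*1559 = 4677)
r(d, F) = d² + 38*F
t = 282 (t = (39² + 38*(-13)) - 745 = (1521 - 494) - 745 = 1027 - 745 = 282)
B(G) = 282/G
1/B(M) = 1/(282/4677) = 1/(282*(1/4677)) = 1/(94/1559) = 1559/94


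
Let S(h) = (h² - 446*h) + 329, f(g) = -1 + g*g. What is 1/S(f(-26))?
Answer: 1/154904 ≈ 6.4556e-6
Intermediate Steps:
f(g) = -1 + g²
S(h) = 329 + h² - 446*h
1/S(f(-26)) = 1/(329 + (-1 + (-26)²)² - 446*(-1 + (-26)²)) = 1/(329 + (-1 + 676)² - 446*(-1 + 676)) = 1/(329 + 675² - 446*675) = 1/(329 + 455625 - 301050) = 1/154904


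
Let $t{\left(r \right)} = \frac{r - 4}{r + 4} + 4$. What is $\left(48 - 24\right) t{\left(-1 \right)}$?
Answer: $56$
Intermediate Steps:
$t{\left(r \right)} = 4 + \frac{-4 + r}{4 + r}$ ($t{\left(r \right)} = \frac{-4 + r}{4 + r} + 4 = 4 + \frac{-4 + r}{4 + r}$)
$\left(48 - 24\right) t{\left(-1 \right)} = \left(48 - 24\right) \frac{12 + 5 \left(-1\right)}{4 - 1} = 24 \frac{12 - 5}{3} = 24 \cdot \frac{1}{3} \cdot 7 = 24 \cdot \frac{7}{3} = 56$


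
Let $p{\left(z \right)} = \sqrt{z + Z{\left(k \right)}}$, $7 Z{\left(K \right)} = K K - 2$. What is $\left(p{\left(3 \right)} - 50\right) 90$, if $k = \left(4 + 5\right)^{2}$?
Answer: $-4500 + 180 \sqrt{235} \approx -1740.7$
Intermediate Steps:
$k = 81$ ($k = 9^{2} = 81$)
$Z{\left(K \right)} = - \frac{2}{7} + \frac{K^{2}}{7}$ ($Z{\left(K \right)} = \frac{K K - 2}{7} = \frac{K^{2} - 2}{7} = \frac{-2 + K^{2}}{7} = - \frac{2}{7} + \frac{K^{2}}{7}$)
$p{\left(z \right)} = \sqrt{937 + z}$ ($p{\left(z \right)} = \sqrt{z - \left(\frac{2}{7} - \frac{81^{2}}{7}\right)} = \sqrt{z + \left(- \frac{2}{7} + \frac{1}{7} \cdot 6561\right)} = \sqrt{z + \left(- \frac{2}{7} + \frac{6561}{7}\right)} = \sqrt{z + 937} = \sqrt{937 + z}$)
$\left(p{\left(3 \right)} - 50\right) 90 = \left(\sqrt{937 + 3} - 50\right) 90 = \left(\sqrt{940} - 50\right) 90 = \left(2 \sqrt{235} - 50\right) 90 = \left(-50 + 2 \sqrt{235}\right) 90 = -4500 + 180 \sqrt{235}$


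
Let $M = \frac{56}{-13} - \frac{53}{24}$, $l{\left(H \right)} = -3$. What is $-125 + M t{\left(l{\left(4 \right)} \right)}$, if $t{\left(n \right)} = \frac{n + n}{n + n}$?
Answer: $- \frac{41033}{312} \approx -131.52$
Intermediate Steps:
$M = - \frac{2033}{312}$ ($M = 56 \left(- \frac{1}{13}\right) - \frac{53}{24} = - \frac{56}{13} - \frac{53}{24} = - \frac{2033}{312} \approx -6.516$)
$t{\left(n \right)} = 1$ ($t{\left(n \right)} = \frac{2 n}{2 n} = 2 n \frac{1}{2 n} = 1$)
$-125 + M t{\left(l{\left(4 \right)} \right)} = -125 - \frac{2033}{312} = - \frac{41033}{312}$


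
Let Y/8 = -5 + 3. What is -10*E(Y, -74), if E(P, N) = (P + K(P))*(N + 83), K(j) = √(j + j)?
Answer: 1440 - 360*I*√2 ≈ 1440.0 - 509.12*I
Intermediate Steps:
K(j) = √2*√j (K(j) = √(2*j) = √2*√j)
Y = -16 (Y = 8*(-5 + 3) = 8*(-2) = -16)
E(P, N) = (83 + N)*(P + √2*√P) (E(P, N) = (P + √2*√P)*(N + 83) = (P + √2*√P)*(83 + N) = (83 + N)*(P + √2*√P))
-10*E(Y, -74) = -10*(83*(-16) - 74*(-16) + 83*√2*√(-16) - 74*√2*√(-16)) = -10*(-1328 + 1184 + 83*√2*(4*I) - 74*√2*4*I) = -10*(-1328 + 1184 + 332*I*√2 - 296*I*√2) = -10*(-144 + 36*I*√2) = 1440 - 360*I*√2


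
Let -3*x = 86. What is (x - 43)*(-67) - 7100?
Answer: -6895/3 ≈ -2298.3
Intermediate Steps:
x = -86/3 (x = -⅓*86 = -86/3 ≈ -28.667)
(x - 43)*(-67) - 7100 = (-86/3 - 43)*(-67) - 7100 = -215/3*(-67) - 7100 = 14405/3 - 7100 = -6895/3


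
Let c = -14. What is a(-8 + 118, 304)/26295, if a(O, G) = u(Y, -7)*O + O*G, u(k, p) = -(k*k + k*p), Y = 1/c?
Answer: 654335/515382 ≈ 1.2696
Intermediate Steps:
Y = -1/14 (Y = 1/(-14) = -1/14 ≈ -0.071429)
u(k, p) = -k**2 - k*p (u(k, p) = -(k**2 + k*p) = -k**2 - k*p)
a(O, G) = -99*O/196 + G*O (a(O, G) = (-1*(-1/14)*(-1/14 - 7))*O + O*G = (-1*(-1/14)*(-99/14))*O + G*O = -99*O/196 + G*O)
a(-8 + 118, 304)/26295 = ((-8 + 118)*(-99 + 196*304)/196)/26295 = ((1/196)*110*(-99 + 59584))*(1/26295) = ((1/196)*110*59485)*(1/26295) = (3271675/98)*(1/26295) = 654335/515382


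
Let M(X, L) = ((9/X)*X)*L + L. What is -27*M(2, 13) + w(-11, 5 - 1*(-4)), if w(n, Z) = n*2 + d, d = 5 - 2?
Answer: -3529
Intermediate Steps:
d = 3
M(X, L) = 10*L (M(X, L) = 9*L + L = 10*L)
w(n, Z) = 3 + 2*n (w(n, Z) = n*2 + 3 = 2*n + 3 = 3 + 2*n)
-27*M(2, 13) + w(-11, 5 - 1*(-4)) = -270*13 + (3 + 2*(-11)) = -27*130 + (3 - 22) = -3510 - 19 = -3529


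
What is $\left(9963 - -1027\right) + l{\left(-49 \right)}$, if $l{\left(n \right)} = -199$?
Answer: $10791$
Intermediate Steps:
$\left(9963 - -1027\right) + l{\left(-49 \right)} = \left(9963 - -1027\right) - 199 = \left(9963 + 1027\right) - 199 = 10990 - 199 = 10791$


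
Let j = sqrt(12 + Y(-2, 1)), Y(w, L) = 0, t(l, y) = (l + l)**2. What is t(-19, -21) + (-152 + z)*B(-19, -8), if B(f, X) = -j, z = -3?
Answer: 1444 + 310*sqrt(3) ≈ 1980.9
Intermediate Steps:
t(l, y) = 4*l**2 (t(l, y) = (2*l)**2 = 4*l**2)
j = 2*sqrt(3) (j = sqrt(12 + 0) = sqrt(12) = 2*sqrt(3) ≈ 3.4641)
B(f, X) = -2*sqrt(3)
t(-19, -21) + (-152 + z)*B(-19, -8) = 4*(-19)**2 + (-152 - 3)*(-2*sqrt(3)) = 4*361 - (-310)*sqrt(3) = 1444 + 310*sqrt(3)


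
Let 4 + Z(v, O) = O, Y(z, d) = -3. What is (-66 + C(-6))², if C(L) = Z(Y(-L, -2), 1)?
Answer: 4761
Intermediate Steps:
Z(v, O) = -4 + O
C(L) = -3 (C(L) = -4 + 1 = -3)
(-66 + C(-6))² = (-66 - 3)² = (-69)² = 4761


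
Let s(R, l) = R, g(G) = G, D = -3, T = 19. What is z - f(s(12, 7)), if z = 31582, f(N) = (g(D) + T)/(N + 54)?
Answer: 1042198/33 ≈ 31582.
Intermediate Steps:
f(N) = 16/(54 + N) (f(N) = (-3 + 19)/(N + 54) = 16/(54 + N))
z - f(s(12, 7)) = 31582 - 16/(54 + 12) = 31582 - 16/66 = 31582 - 1*8/33 = 31582 - 8/33 = 1042198/33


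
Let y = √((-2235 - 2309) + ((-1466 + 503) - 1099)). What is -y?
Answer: -3*I*√734 ≈ -81.277*I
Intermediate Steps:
y = 3*I*√734 (y = √(-4544 + (-963 - 1099)) = √(-4544 - 2062) = √(-6606) = 3*I*√734 ≈ 81.277*I)
-y = -3*I*√734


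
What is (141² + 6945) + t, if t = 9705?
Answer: 36531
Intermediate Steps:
(141² + 6945) + t = (141² + 6945) + 9705 = (19881 + 6945) + 9705 = 26826 + 9705 = 36531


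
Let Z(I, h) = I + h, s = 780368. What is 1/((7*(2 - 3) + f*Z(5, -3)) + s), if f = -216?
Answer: 1/779929 ≈ 1.2822e-6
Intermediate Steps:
1/((7*(2 - 3) + f*Z(5, -3)) + s) = 1/((7*(2 - 3) - 216*(5 - 3)) + 780368) = 1/((7*(-1) - 216*2) + 780368) = 1/((-7 - 432) + 780368) = 1/(-439 + 780368) = 1/779929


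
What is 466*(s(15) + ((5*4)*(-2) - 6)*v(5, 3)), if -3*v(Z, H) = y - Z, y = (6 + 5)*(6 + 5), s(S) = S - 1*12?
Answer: 2490770/3 ≈ 8.3026e+5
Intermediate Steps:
s(S) = -12 + S (s(S) = S - 12 = -12 + S)
y = 121 (y = 11*11 = 121)
v(Z, H) = -121/3 + Z/3 (v(Z, H) = -(121 - Z)/3 = -121/3 + Z/3)
466*(s(15) + ((5*4)*(-2) - 6)*v(5, 3)) = 466*((-12 + 15) + ((5*4)*(-2) - 6)*(-121/3 + (⅓)*5)) = 466*(3 + (20*(-2) - 6)*(-121/3 + 5/3)) = 466*(3 + (-40 - 6)*(-116/3)) = 466*(3 - 46*(-116/3)) = 466*(3 + 5336/3) = 466*(5345/3) = 2490770/3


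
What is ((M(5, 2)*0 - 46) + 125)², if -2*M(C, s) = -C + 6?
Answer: 6241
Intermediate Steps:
M(C, s) = -3 + C/2 (M(C, s) = -(-C + 6)/2 = -(6 - C)/2 = -3 + C/2)
((M(5, 2)*0 - 46) + 125)² = (((-3 + (½)*5)*0 - 46) + 125)² = (((-3 + 5/2)*0 - 46) + 125)² = ((-½*0 - 46) + 125)² = ((0 - 46) + 125)² = (-46 + 125)² = 79² = 6241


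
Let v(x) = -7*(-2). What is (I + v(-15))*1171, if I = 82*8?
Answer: 784570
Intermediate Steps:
v(x) = 14
I = 656
(I + v(-15))*1171 = (656 + 14)*1171 = 670*1171 = 784570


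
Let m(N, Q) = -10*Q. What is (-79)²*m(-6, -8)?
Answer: 499280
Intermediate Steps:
(-79)²*m(-6, -8) = (-79)²*(-10*(-8)) = 6241*80 = 499280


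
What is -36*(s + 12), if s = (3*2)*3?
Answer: -1080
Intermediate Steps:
s = 18 (s = 6*3 = 18)
-36*(s + 12) = -36*(18 + 12) = -36*30 = -1080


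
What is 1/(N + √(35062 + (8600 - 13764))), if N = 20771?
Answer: 20771/431404543 - 3*√3322/431404543 ≈ 4.7747e-5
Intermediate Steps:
1/(N + √(35062 + (8600 - 13764))) = 1/(20771 + √(35062 + (8600 - 13764))) = 1/(20771 + √(35062 - 5164)) = 1/(20771 + √29898) = 1/(20771 + 3*√3322)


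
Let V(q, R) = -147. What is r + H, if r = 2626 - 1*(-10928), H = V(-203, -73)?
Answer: 13407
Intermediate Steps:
H = -147
r = 13554 (r = 2626 + 10928 = 13554)
r + H = 13554 - 147 = 13407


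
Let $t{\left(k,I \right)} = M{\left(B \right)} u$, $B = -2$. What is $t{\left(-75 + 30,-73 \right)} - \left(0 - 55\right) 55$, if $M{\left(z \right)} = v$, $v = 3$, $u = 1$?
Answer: $3028$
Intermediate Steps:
$M{\left(z \right)} = 3$
$t{\left(k,I \right)} = 3$ ($t{\left(k,I \right)} = 3 \cdot 1 = 3$)
$t{\left(-75 + 30,-73 \right)} - \left(0 - 55\right) 55 = 3 - \left(0 - 55\right) 55 = 3 - \left(-55\right) 55 = 3 - -3025 = 3 + 3025 = 3028$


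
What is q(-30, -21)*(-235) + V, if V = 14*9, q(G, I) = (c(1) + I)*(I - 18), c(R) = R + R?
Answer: -174009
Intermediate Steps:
c(R) = 2*R
q(G, I) = (-18 + I)*(2 + I) (q(G, I) = (2*1 + I)*(I - 18) = (2 + I)*(-18 + I) = (-18 + I)*(2 + I))
V = 126
q(-30, -21)*(-235) + V = (-36 + (-21)² - 16*(-21))*(-235) + 126 = (-36 + 441 + 336)*(-235) + 126 = 741*(-235) + 126 = -174135 + 126 = -174009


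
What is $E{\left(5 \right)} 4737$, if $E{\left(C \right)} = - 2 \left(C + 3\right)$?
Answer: $-75792$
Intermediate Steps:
$E{\left(C \right)} = -6 - 2 C$ ($E{\left(C \right)} = - 2 \left(3 + C\right) = -6 - 2 C$)
$E{\left(5 \right)} 4737 = \left(-6 - 10\right) 4737 = \left(-16\right) 4737 = -75792$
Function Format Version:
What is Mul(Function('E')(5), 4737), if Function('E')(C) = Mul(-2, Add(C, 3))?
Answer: -75792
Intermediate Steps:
Function('E')(C) = Add(-6, Mul(-2, C)) (Function('E')(C) = Mul(-2, Add(3, C)) = Add(-6, Mul(-2, C)))
Mul(Function('E')(5), 4737) = Mul(Add(-6, Mul(-2, 5)), 4737) = Mul(Add(-6, -10), 4737) = Mul(-16, 4737) = -75792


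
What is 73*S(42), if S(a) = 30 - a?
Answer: -876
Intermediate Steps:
73*S(42) = 73*(30 - 1*42) = 73*(30 - 42) = 73*(-12) = -876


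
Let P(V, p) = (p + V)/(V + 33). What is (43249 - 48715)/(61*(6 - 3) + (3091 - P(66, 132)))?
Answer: -2733/1636 ≈ -1.6705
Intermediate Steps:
P(V, p) = (V + p)/(33 + V)
(43249 - 48715)/(61*(6 - 3) + (3091 - P(66, 132))) = (43249 - 48715)/(61*(6 - 3) + (3091 - (66 + 132)/(33 + 66))) = -5466/(61*3 + (3091 - 198/99)) = -5466/(183 + (3091 - 198/99)) = -5466/(183 + (3091 - 1*2)) = -5466/(183 + (3091 - 2)) = -5466/(183 + 3089) = -5466/3272 = -5466*1/3272 = -2733/1636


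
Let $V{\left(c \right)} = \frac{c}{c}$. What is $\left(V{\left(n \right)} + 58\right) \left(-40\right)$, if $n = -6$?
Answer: $-2360$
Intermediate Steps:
$V{\left(c \right)} = 1$
$\left(V{\left(n \right)} + 58\right) \left(-40\right) = \left(1 + 58\right) \left(-40\right) = 59 \left(-40\right) = -2360$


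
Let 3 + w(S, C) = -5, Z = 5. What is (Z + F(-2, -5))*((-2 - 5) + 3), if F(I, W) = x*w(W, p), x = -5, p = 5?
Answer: -180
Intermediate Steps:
w(S, C) = -8 (w(S, C) = -3 - 5 = -8)
F(I, W) = 40 (F(I, W) = -5*(-8) = 40)
(Z + F(-2, -5))*((-2 - 5) + 3) = (5 + 40)*((-2 - 5) + 3) = 45*(-7 + 3) = 45*(-4) = -180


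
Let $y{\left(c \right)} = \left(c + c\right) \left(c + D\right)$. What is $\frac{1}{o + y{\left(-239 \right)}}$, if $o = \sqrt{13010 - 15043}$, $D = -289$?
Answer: $- \frac{i}{\sqrt{2033} - 252384 i} \approx 3.9622 \cdot 10^{-6} - 7.0786 \cdot 10^{-10} i$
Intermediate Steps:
$y{\left(c \right)} = 2 c \left(-289 + c\right)$ ($y{\left(c \right)} = \left(c + c\right) \left(c - 289\right) = 2 c \left(-289 + c\right)$)
$o = i \sqrt{2033}$ ($o = \sqrt{-2033} = i \sqrt{2033} \approx 45.089 i$)
$\frac{1}{o + y{\left(-239 \right)}} = \frac{1}{i \sqrt{2033} + 2 \left(-239\right) \left(-289 - 239\right)} = \frac{1}{i \sqrt{2033} + 2 \left(-239\right) \left(-528\right)} = \frac{1}{i \sqrt{2033} + 252384} = \frac{1}{252384 + i \sqrt{2033}}$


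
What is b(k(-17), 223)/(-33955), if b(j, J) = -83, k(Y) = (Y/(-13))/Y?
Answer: 83/33955 ≈ 0.0024444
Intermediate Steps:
k(Y) = -1/13 (k(Y) = (Y*(-1/13))/Y = (-Y/13)/Y = -1/13)
b(k(-17), 223)/(-33955) = -83/(-33955) = -83*(-1/33955) = 83/33955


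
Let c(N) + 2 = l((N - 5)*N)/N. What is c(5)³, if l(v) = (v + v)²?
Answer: -8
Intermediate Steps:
l(v) = 4*v² (l(v) = (2*v)² = 4*v²)
c(N) = -2 + 4*N*(-5 + N)² (c(N) = -2 + (4*((N - 5)*N)²)/N = -2 + (4*((-5 + N)*N)²)/N = -2 + (4*(N*(-5 + N))²)/N = -2 + (4*(N²*(-5 + N)²))/N = -2 + (4*N²*(-5 + N)²)/N = -2 + 4*N*(-5 + N)²)
c(5)³ = (-2 + 4*5*(-5 + 5)²)³ = (-2 + 4*5*0²)³ = (-2 + 4*5*0)³ = (-2 + 0)³ = (-2)³ = -8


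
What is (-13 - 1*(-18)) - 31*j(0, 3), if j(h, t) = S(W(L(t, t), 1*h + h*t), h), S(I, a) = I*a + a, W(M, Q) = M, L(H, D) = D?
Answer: 5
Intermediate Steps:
S(I, a) = a + I*a
j(h, t) = h*(1 + t)
(-13 - 1*(-18)) - 31*j(0, 3) = (-13 - 1*(-18)) - 0*(1 + 3) = (-13 + 18) - 0*4 = 5 - 31*0 = 5 + 0 = 5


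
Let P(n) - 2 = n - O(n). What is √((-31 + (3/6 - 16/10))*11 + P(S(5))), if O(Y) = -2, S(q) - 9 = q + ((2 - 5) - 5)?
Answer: I*√34310/10 ≈ 18.523*I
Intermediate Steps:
S(q) = 1 + q (S(q) = 9 + (q + ((2 - 5) - 5)) = 9 + (q + (-3 - 5)) = 9 + (q - 8) = 9 + (-8 + q) = 1 + q)
P(n) = 4 + n (P(n) = 2 + (n - 1*(-2)) = 2 + (n + 2) = 2 + (2 + n) = 4 + n)
√((-31 + (3/6 - 16/10))*11 + P(S(5))) = √((-31 + (3/6 - 16/10))*11 + (4 + (1 + 5))) = √((-31 + (3*(⅙) - 16*⅒))*11 + (4 + 6)) = √((-31 + (½ - 8/5))*11 + 10) = √((-31 - 11/10)*11 + 10) = √(-321/10*11 + 10) = √(-3531/10 + 10) = √(-3431/10) = I*√34310/10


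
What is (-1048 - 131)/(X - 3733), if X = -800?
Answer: 393/1511 ≈ 0.26009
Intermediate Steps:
(-1048 - 131)/(X - 3733) = (-1048 - 131)/(-800 - 3733) = -1179/(-4533) = -1179*(-1/4533) = 393/1511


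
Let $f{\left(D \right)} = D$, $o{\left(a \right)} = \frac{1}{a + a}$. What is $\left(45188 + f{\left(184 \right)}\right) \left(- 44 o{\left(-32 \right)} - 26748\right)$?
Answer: $- \frac{4854316251}{4} \approx -1.2136 \cdot 10^{9}$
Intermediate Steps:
$o{\left(a \right)} = \frac{1}{2 a}$
$\left(45188 + f{\left(184 \right)}\right) \left(- 44 o{\left(-32 \right)} - 26748\right) = \left(45188 + 184\right) \left(- 44 \frac{1}{2 \left(-32\right)} - 26748\right) = 45372 \left(- 44 \cdot \frac{1}{2} \left(- \frac{1}{32}\right) - 26748\right) = 45372 \left(\left(-44\right) \left(- \frac{1}{64}\right) - 26748\right) = 45372 \left(\frac{11}{16} - 26748\right) = 45372 \left(- \frac{427957}{16}\right) = - \frac{4854316251}{4}$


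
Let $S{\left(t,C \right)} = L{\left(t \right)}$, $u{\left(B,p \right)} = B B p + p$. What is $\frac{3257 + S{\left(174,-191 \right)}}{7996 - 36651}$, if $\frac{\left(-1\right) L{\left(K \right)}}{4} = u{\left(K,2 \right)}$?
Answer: $\frac{238959}{28655} \approx 8.3392$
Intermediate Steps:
$u{\left(B,p \right)} = p + p B^{2}$ ($u{\left(B,p \right)} = B^{2} p + p = p B^{2} + p = p + p B^{2}$)
$L{\left(K \right)} = -8 - 8 K^{2}$ ($L{\left(K \right)} = - 4 \cdot 2 \left(1 + K^{2}\right) = - 4 \left(2 + 2 K^{2}\right) = -8 - 8 K^{2}$)
$S{\left(t,C \right)} = -8 - 8 t^{2}$
$\frac{3257 + S{\left(174,-191 \right)}}{7996 - 36651} = \frac{3257 - \left(8 + 8 \cdot 174^{2}\right)}{7996 - 36651} = \frac{3257 - 242216}{-28655} = \left(3257 - 242216\right) \left(- \frac{1}{28655}\right) = \left(-238959\right) \left(- \frac{1}{28655}\right) = \frac{238959}{28655}$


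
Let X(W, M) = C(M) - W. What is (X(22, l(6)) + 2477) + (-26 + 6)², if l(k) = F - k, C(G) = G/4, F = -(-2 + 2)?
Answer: 5707/2 ≈ 2853.5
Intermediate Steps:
F = 0 (F = -1*0 = 0)
C(G) = G/4 (C(G) = G*(¼) = G/4)
l(k) = -k (l(k) = 0 - k = -k)
X(W, M) = -W + M/4 (X(W, M) = M/4 - W = -W + M/4)
(X(22, l(6)) + 2477) + (-26 + 6)² = ((-1*22 + (-1*6)/4) + 2477) + (-26 + 6)² = ((-22 + (¼)*(-6)) + 2477) + (-20)² = ((-22 - 3/2) + 2477) + 400 = (-47/2 + 2477) + 400 = 4907/2 + 400 = 5707/2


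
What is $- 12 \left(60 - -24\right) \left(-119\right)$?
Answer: $119952$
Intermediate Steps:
$- 12 \left(60 - -24\right) \left(-119\right) = - 12 \left(60 + 24\right) \left(-119\right) = \left(-12\right) 84 \left(-119\right) = \left(-1008\right) \left(-119\right) = 119952$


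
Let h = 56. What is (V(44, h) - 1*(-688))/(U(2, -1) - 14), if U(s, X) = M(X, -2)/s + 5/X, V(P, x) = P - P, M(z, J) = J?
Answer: -172/5 ≈ -34.400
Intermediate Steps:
V(P, x) = 0
U(s, X) = -2/s + 5/X
(V(44, h) - 1*(-688))/(U(2, -1) - 14) = (0 - 1*(-688))/((-2/2 + 5/(-1)) - 14) = (0 + 688)/((-2*1/2 + 5*(-1)) - 14) = 688/((-1 - 5) - 14) = 688/(-6 - 14) = 688/(-20) = 688*(-1/20) = -172/5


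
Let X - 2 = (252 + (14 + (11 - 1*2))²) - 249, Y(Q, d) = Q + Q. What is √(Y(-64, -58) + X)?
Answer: √406 ≈ 20.149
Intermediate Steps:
Y(Q, d) = 2*Q
X = 534 (X = 2 + ((252 + (14 + (11 - 1*2))²) - 249) = 2 + ((252 + (14 + (11 - 2))²) - 249) = 2 + ((252 + (14 + 9)²) - 249) = 2 + ((252 + 23²) - 249) = 2 + ((252 + 529) - 249) = 2 + (781 - 249) = 2 + 532 = 534)
√(Y(-64, -58) + X) = √(2*(-64) + 534) = √(-128 + 534) = √406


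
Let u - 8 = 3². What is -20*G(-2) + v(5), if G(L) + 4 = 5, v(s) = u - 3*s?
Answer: -18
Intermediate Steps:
u = 17 (u = 8 + 3² = 8 + 9 = 17)
v(s) = 17 - 3*s
G(L) = 1 (G(L) = -4 + 5 = 1)
-20*G(-2) + v(5) = -20*1 + (17 - 3*5) = -20 + (17 - 15) = -20 + 2 = -18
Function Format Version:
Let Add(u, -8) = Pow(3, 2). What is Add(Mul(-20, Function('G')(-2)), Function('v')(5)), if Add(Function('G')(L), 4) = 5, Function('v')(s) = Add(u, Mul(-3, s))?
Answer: -18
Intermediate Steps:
u = 17 (u = Add(8, Pow(3, 2)) = Add(8, 9) = 17)
Function('v')(s) = Add(17, Mul(-3, s))
Function('G')(L) = 1 (Function('G')(L) = Add(-4, 5) = 1)
Add(Mul(-20, Function('G')(-2)), Function('v')(5)) = Add(Mul(-20, 1), Add(17, Mul(-3, 5))) = Add(-20, Add(17, -15)) = Add(-20, 2) = -18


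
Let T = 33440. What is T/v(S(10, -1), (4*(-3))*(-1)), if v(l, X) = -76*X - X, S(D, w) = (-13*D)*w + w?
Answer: -760/21 ≈ -36.190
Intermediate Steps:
S(D, w) = w - 13*D*w (S(D, w) = -13*D*w + w = w - 13*D*w)
v(l, X) = -77*X
T/v(S(10, -1), (4*(-3))*(-1)) = 33440/((-77*4*(-3)*(-1))) = 33440/((-(-924)*(-1))) = 33440/((-77*12)) = 33440/(-924) = 33440*(-1/924) = -760/21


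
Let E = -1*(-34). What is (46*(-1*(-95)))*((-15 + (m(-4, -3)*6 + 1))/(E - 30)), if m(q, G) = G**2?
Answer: 43700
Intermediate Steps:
E = 34
(46*(-1*(-95)))*((-15 + (m(-4, -3)*6 + 1))/(E - 30)) = (46*(-1*(-95)))*((-15 + ((-3)**2*6 + 1))/(34 - 30)) = (46*95)*((-15 + (9*6 + 1))/4) = 4370*((-15 + (54 + 1))*(1/4)) = 4370*((-15 + 55)*(1/4)) = 4370*(40*(1/4)) = 4370*10 = 43700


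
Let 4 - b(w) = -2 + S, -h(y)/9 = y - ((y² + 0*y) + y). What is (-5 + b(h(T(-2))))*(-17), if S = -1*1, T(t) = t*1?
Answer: -34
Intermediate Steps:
T(t) = t
h(y) = 9*y² (h(y) = -9*(y - ((y² + 0*y) + y)) = -9*(y - ((y² + 0) + y)) = -9*(y - (y² + y)) = -9*(y - (y + y²)) = -9*(y + (-y - y²)) = -(-9)*y² = 9*y²)
S = -1
b(w) = 7 (b(w) = 4 - (-2 - 1) = 4 - 1*(-3) = 4 + 3 = 7)
(-5 + b(h(T(-2))))*(-17) = (-5 + 7)*(-17) = 2*(-17) = -34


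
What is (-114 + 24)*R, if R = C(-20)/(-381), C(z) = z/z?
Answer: 30/127 ≈ 0.23622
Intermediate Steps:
C(z) = 1
R = -1/381 (R = 1/(-381) = 1*(-1/381) = -1/381 ≈ -0.0026247)
(-114 + 24)*R = (-114 + 24)*(-1/381) = -90*(-1/381) = 30/127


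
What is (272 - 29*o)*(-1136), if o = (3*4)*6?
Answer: 2062976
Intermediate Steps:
o = 72 (o = 12*6 = 72)
(272 - 29*o)*(-1136) = (272 - 29*72)*(-1136) = (272 - 2088)*(-1136) = -1816*(-1136) = 2062976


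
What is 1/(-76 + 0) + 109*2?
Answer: 16567/76 ≈ 217.99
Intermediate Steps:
1/(-76 + 0) + 109*2 = 1/(-76) + 218 = -1/76 + 218 = 16567/76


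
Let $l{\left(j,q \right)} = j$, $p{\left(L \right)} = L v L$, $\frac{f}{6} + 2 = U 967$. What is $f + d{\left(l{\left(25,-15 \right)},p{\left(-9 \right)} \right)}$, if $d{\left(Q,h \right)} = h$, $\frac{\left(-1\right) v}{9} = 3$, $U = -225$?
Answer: $-1307649$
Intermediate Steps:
$v = -27$ ($v = \left(-9\right) 3 = -27$)
$f = -1305462$ ($f = -12 + 6 \left(\left(-225\right) 967\right) = -12 + 6 \left(-217575\right) = -12 - 1305450 = -1305462$)
$p{\left(L \right)} = - 27 L^{2}$ ($p{\left(L \right)} = L \left(-27\right) L = - 27 L L = - 27 L^{2}$)
$f + d{\left(l{\left(25,-15 \right)},p{\left(-9 \right)} \right)} = -1305462 - 27 \left(-9\right)^{2} = -1305462 - 2187 = -1307649$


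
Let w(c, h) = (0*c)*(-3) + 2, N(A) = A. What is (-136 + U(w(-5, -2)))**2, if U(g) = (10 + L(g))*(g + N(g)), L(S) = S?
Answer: 7744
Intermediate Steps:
w(c, h) = 2 (w(c, h) = 0*(-3) + 2 = 0 + 2 = 2)
U(g) = 2*g*(10 + g) (U(g) = (10 + g)*(g + g) = (10 + g)*(2*g) = 2*g*(10 + g))
(-136 + U(w(-5, -2)))**2 = (-136 + 2*2*(10 + 2))**2 = (-136 + 2*2*12)**2 = (-136 + 48)**2 = (-88)**2 = 7744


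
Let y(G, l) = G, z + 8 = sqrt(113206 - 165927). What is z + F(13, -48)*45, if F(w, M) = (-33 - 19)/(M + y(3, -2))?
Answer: 44 + I*sqrt(52721) ≈ 44.0 + 229.61*I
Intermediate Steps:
z = -8 + I*sqrt(52721) (z = -8 + sqrt(113206 - 165927) = -8 + sqrt(-52721) = -8 + I*sqrt(52721) ≈ -8.0 + 229.61*I)
F(w, M) = -52/(3 + M) (F(w, M) = (-33 - 19)/(M + 3) = -52/(3 + M))
z + F(13, -48)*45 = (-8 + I*sqrt(52721)) - 52/(3 - 48)*45 = (-8 + I*sqrt(52721)) - 52/(-45)*45 = (-8 + I*sqrt(52721)) - 52*(-1/45)*45 = (-8 + I*sqrt(52721)) + (52/45)*45 = (-8 + I*sqrt(52721)) + 52 = 44 + I*sqrt(52721)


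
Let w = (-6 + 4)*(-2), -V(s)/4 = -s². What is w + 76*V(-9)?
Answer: 24628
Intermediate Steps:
V(s) = 4*s² (V(s) = -(-4)*s² = 4*s²)
w = 4 (w = -2*(-2) = 4)
w + 76*V(-9) = 4 + 76*(4*(-9)²) = 4 + 76*(4*81) = 4 + 76*324 = 4 + 24624 = 24628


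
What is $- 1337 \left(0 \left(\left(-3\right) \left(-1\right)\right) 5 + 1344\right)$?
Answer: $-1796928$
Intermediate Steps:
$- 1337 \left(0 \left(\left(-3\right) \left(-1\right)\right) 5 + 1344\right) = - 1337 \left(0 \cdot 3 \cdot 5 + 1344\right) = - 1337 \left(0 \cdot 5 + 1344\right) = - 1337 \left(0 + 1344\right) = \left(-1337\right) 1344 = -1796928$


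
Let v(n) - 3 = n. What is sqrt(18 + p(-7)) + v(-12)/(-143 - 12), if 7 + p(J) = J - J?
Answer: 9/155 + sqrt(11) ≈ 3.3747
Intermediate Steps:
v(n) = 3 + n
p(J) = -7 (p(J) = -7 + (J - J) = -7 + 0 = -7)
sqrt(18 + p(-7)) + v(-12)/(-143 - 12) = sqrt(18 - 7) + (3 - 12)/(-143 - 12) = sqrt(11) - 9/(-155) = sqrt(11) - 9*(-1/155) = sqrt(11) + 9/155 = 9/155 + sqrt(11)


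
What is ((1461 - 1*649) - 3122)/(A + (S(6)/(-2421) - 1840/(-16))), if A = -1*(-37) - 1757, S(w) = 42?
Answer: 1864170/1295249 ≈ 1.4392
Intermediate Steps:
A = -1720 (A = 37 - 1757 = -1720)
((1461 - 1*649) - 3122)/(A + (S(6)/(-2421) - 1840/(-16))) = ((1461 - 1*649) - 3122)/(-1720 + (42/(-2421) - 1840/(-16))) = ((1461 - 649) - 3122)/(-1720 + (42*(-1/2421) - 1840*(-1/16))) = (812 - 3122)/(-1720 + (-14/807 + 115)) = -2310/(-1720 + 92791/807) = -2310/(-1295249/807) = -2310*(-807/1295249) = 1864170/1295249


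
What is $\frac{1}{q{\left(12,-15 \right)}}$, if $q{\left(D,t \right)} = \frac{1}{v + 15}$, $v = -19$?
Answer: $-4$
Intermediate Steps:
$q{\left(D,t \right)} = - \frac{1}{4}$ ($q{\left(D,t \right)} = \frac{1}{-19 + 15} = \frac{1}{-4} = - \frac{1}{4}$)
$\frac{1}{q{\left(12,-15 \right)}} = \frac{1}{- \frac{1}{4}} = -4$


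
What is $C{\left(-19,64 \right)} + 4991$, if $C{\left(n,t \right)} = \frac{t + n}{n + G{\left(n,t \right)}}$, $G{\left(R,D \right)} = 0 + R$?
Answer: $\frac{189613}{38} \approx 4989.8$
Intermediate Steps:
$G{\left(R,D \right)} = R$
$C{\left(n,t \right)} = \frac{n + t}{2 n}$ ($C{\left(n,t \right)} = \frac{t + n}{n + n} = \frac{n + t}{2 n}$)
$C{\left(-19,64 \right)} + 4991 = \frac{-19 + 64}{2 \left(-19\right)} + 4991 = \frac{1}{2} \left(- \frac{1}{19}\right) 45 + 4991 = - \frac{45}{38} + 4991 = \frac{189613}{38}$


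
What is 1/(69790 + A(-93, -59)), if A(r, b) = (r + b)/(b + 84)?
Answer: 25/1744598 ≈ 1.4330e-5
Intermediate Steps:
A(r, b) = (b + r)/(84 + b)
1/(69790 + A(-93, -59)) = 1/(69790 + (-59 - 93)/(84 - 59)) = 1/(69790 - 152/25) = 1/(1744598/25) = 25/1744598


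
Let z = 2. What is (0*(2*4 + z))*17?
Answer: 0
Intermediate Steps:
(0*(2*4 + z))*17 = (0*(2*4 + 2))*17 = (0*(8 + 2))*17 = (0*10)*17 = 0*17 = 0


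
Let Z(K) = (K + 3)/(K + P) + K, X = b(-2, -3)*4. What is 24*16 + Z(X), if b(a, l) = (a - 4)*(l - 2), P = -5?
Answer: 58083/115 ≈ 505.07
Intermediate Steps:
b(a, l) = (-4 + a)*(-2 + l)
X = 120 (X = (8 - 4*(-3) - 2*(-2) - 2*(-3))*4 = (8 + 12 + 4 + 6)*4 = 30*4 = 120)
Z(K) = K + (3 + K)/(-5 + K) (Z(K) = (K + 3)/(K - 5) + K = (3 + K)/(-5 + K) + K = K + (3 + K)/(-5 + K))
24*16 + Z(X) = 24*16 + (3 + 120**2 - 4*120)/(-5 + 120) = 384 + (3 + 14400 - 480)/115 = 384 + (1/115)*13923 = 384 + 13923/115 = 58083/115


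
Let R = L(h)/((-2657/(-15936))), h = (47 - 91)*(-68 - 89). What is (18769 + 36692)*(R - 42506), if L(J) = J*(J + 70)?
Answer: 42597729946088142/2657 ≈ 1.6032e+13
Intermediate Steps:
h = 6908 (h = -44*(-157) = 6908)
L(J) = J*(70 + J)
R = 768179326464/2657 (R = (6908*(70 + 6908))/((-2657/(-15936))) = (6908*6978)/((-2657*(-1/15936))) = 48204024/(2657/15936) = 48204024*(15936/2657) = 768179326464/2657 ≈ 2.8912e+8)
(18769 + 36692)*(R - 42506) = (18769 + 36692)*(768179326464/2657 - 42506) = 55461*(768066388022/2657) = 42597729946088142/2657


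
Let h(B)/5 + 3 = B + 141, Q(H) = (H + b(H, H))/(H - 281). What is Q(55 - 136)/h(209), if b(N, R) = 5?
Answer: 38/314035 ≈ 0.00012101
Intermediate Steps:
Q(H) = (5 + H)/(-281 + H) (Q(H) = (H + 5)/(H - 281) = (5 + H)/(-281 + H))
h(B) = 690 + 5*B (h(B) = -15 + 5*(B + 141) = -15 + 5*(141 + B) = -15 + (705 + 5*B) = 690 + 5*B)
Q(55 - 136)/h(209) = ((5 + (55 - 136))/(-281 + (55 - 136)))/(690 + 5*209) = ((5 - 81)/(-281 - 81))/(690 + 1045) = (-76/(-362))/1735 = -1/362*(-76)*(1/1735) = (38/181)*(1/1735) = 38/314035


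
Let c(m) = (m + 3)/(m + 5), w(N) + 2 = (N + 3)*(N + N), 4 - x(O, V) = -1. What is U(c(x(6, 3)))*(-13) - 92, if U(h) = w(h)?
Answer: -3626/25 ≈ -145.04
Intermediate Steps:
x(O, V) = 5 (x(O, V) = 4 - 1*(-1) = 4 + 1 = 5)
w(N) = -2 + 2*N*(3 + N) (w(N) = -2 + (N + 3)*(N + N) = -2 + (3 + N)*(2*N) = -2 + 2*N*(3 + N))
c(m) = (3 + m)/(5 + m)
U(h) = -2 + 2*h**2 + 6*h
U(c(x(6, 3)))*(-13) - 92 = (-2 + 2*((3 + 5)/(5 + 5))**2 + 6*((3 + 5)/(5 + 5)))*(-13) - 92 = (-2 + 2*(8/10)**2 + 6*(8/10))*(-13) - 92 = (-2 + 2*((1/10)*8)**2 + 6*((1/10)*8))*(-13) - 92 = (-2 + 2*(4/5)**2 + 6*(4/5))*(-13) - 92 = (-2 + 2*(16/25) + 24/5)*(-13) - 92 = (-2 + 32/25 + 24/5)*(-13) - 92 = (102/25)*(-13) - 92 = -1326/25 - 92 = -3626/25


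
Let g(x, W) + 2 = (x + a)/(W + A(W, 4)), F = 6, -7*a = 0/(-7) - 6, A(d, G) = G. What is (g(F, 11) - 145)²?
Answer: 26306641/1225 ≈ 21475.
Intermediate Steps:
a = 6/7 (a = -(0/(-7) - 6)/7 = -(0*(-⅐) - 6)/7 = -(0 - 6)/7 = -⅐*(-6) = 6/7 ≈ 0.85714)
g(x, W) = -2 + (6/7 + x)/(4 + W) (g(x, W) = -2 + (x + 6/7)/(W + 4) = -2 + (6/7 + x)/(4 + W))
(g(F, 11) - 145)² = ((-50/7 + 6 - 2*11)/(4 + 11) - 145)² = ((-50/7 + 6 - 22)/15 - 145)² = ((1/15)*(-162/7) - 145)² = (-54/35 - 145)² = (-5129/35)² = 26306641/1225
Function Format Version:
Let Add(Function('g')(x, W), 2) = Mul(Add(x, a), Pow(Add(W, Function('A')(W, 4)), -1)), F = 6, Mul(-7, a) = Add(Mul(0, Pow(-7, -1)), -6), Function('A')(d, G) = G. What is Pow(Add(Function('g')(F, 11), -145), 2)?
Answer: Rational(26306641, 1225) ≈ 21475.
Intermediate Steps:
a = Rational(6, 7) (a = Mul(Rational(-1, 7), Add(Mul(0, Pow(-7, -1)), -6)) = Mul(Rational(-1, 7), Add(Mul(0, Rational(-1, 7)), -6)) = Mul(Rational(-1, 7), Add(0, -6)) = Mul(Rational(-1, 7), -6) = Rational(6, 7) ≈ 0.85714)
Function('g')(x, W) = Add(-2, Mul(Pow(Add(4, W), -1), Add(Rational(6, 7), x))) (Function('g')(x, W) = Add(-2, Mul(Add(x, Rational(6, 7)), Pow(Add(W, 4), -1))) = Add(-2, Mul(Add(Rational(6, 7), x), Pow(Add(4, W), -1))) = Add(-2, Mul(Pow(Add(4, W), -1), Add(Rational(6, 7), x))))
Pow(Add(Function('g')(F, 11), -145), 2) = Pow(Add(Mul(Pow(Add(4, 11), -1), Add(Rational(-50, 7), 6, Mul(-2, 11))), -145), 2) = Pow(Add(Mul(Pow(15, -1), Add(Rational(-50, 7), 6, -22)), -145), 2) = Pow(Add(Mul(Rational(1, 15), Rational(-162, 7)), -145), 2) = Pow(Add(Rational(-54, 35), -145), 2) = Pow(Rational(-5129, 35), 2) = Rational(26306641, 1225)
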